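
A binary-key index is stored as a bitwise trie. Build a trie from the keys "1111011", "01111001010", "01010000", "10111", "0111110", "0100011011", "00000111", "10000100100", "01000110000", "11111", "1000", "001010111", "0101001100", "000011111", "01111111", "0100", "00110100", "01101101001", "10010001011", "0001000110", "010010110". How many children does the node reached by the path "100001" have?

Walk "100001" from the root, arriving at one node.
Characters that immediately follow "100001" among the stored strings: {0}.
That node has 1 child edge.

1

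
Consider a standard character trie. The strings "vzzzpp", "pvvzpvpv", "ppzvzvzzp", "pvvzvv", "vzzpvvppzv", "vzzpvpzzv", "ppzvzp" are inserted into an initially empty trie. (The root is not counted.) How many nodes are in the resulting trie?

Insert word by word; a character creates a node only if that edge doesn't already exist:
  "vzzzpp" → 6 new (v, z, z, z, p, p)
  "pvvzpvpv" → 8 new (p, v, v, z, p, v, p, v)
  "ppzvzvzzp" → prefix "p" already present; 8 new (p, z, v, z, v, z, z, p)
  "pvvzvv" → prefix "pvvz" already present; 2 new (v, v)
  "vzzpvvppzv" → prefix "vzz" already present; 7 new (p, v, v, p, p, z, v)
  "vzzpvpzzv" → prefix "vzzpv" already present; 4 new (p, z, z, v)
  "ppzvzp" → prefix "ppzvz" already present; 1 new (p)
Total nodes = 6 + 8 + 8 + 2 + 7 + 4 + 1 = 36

36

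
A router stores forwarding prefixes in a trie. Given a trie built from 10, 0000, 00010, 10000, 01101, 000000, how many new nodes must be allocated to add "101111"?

4

"10" is already a path in the trie; the remaining "1111" must be added.
So 6 − 2 = 4 new nodes.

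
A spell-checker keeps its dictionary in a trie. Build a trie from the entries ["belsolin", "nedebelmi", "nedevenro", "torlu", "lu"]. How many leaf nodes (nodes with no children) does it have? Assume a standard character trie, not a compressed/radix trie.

Leaves are exactly the stored words that no other stored word extends.
Those words: "belsolin", "lu", "nedebelmi", "nedevenro", "torlu"
Leaf count: 5

5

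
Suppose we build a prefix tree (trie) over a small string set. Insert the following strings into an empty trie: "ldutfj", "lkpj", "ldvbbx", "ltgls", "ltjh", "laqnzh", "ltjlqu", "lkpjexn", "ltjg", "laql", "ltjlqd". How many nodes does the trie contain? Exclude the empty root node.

33

Trie structure (* marks end of a word):
(root)
└─ l
   ├─ a
   │  └─ q
   │     ├─ l *
   │     └─ n
   │        └─ z
   │           └─ h *
   ├─ d
   │  ├─ u
   │  │  └─ t
   │  │     └─ f
   │  │        └─ j *
   │  └─ v
   │     └─ b
   │        └─ b
   │           └─ x *
   ├─ k
   │  └─ p
   │     └─ j *
   │        └─ e
   │           └─ x
   │              └─ n *
   └─ t
      ├─ g
      │  └─ l
      │     └─ s *
      └─ j
         ├─ g *
         ├─ h *
         └─ l
            └─ q
               ├─ d *
               └─ u *
Counting every labelled node above: 33.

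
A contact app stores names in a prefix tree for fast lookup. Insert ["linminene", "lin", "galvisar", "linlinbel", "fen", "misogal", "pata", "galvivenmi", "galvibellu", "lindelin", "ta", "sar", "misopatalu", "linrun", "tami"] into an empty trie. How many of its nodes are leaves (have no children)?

13

A leaf is a node with no children — equivalently, the end of a word that is not a proper prefix of any other stored word.
Those words: "fen", "galvibellu", "galvisar", "galvivenmi", "lindelin", "linlinbel", "linminene", "linrun", "misogal", "misopatalu", "pata", "sar", "tami"
Leaf count: 13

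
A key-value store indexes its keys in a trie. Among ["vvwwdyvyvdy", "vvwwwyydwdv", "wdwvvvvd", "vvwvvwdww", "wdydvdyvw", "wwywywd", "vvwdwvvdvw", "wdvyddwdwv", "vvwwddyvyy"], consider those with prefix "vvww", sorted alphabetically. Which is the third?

Words with prefix "vvww", in lexicographic order: "vvwwddyvyy", "vvwwdyvyvdy", "vvwwwyydwdv"
The 3rd is vvwwwyydwdv.

vvwwwyydwdv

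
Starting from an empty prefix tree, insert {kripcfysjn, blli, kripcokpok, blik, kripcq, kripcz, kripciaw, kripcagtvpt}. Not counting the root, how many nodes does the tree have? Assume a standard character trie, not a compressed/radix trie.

For each word, the new-node count is its length minus the longest prefix already in the trie:
  "kripcfysjn" → 10 new (k, r, i, p, c, f, y, s, j, n)
  "blli" → 4 new (b, l, l, i)
  "kripcokpok" → prefix "kripc" already present; 5 new (o, k, p, o, k)
  "blik" → prefix "bl" already present; 2 new (i, k)
  "kripcq" → prefix "kripc" already present; 1 new (q)
  "kripcz" → prefix "kripc" already present; 1 new (z)
  "kripciaw" → prefix "kripc" already present; 3 new (i, a, w)
  "kripcagtvpt" → prefix "kripc" already present; 6 new (a, g, t, v, p, t)
Total nodes = 10 + 4 + 5 + 2 + 1 + 1 + 3 + 6 = 32

32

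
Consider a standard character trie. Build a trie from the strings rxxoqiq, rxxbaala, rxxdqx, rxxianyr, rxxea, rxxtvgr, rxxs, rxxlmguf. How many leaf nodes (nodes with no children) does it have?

8

Leaves are exactly the stored words that no other stored word extends.
Those words: "rxxbaala", "rxxdqx", "rxxea", "rxxianyr", "rxxlmguf", "rxxoqiq", "rxxs", "rxxtvgr"
Leaf count: 8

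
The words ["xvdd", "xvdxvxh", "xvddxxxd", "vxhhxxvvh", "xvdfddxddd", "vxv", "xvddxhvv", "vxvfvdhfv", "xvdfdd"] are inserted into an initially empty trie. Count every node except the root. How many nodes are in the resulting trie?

For each word, the new-node count is its length minus the longest prefix already in the trie:
  "xvdd" → 4 new (x, v, d, d)
  "xvdxvxh" → prefix "xvd" already present; 4 new (x, v, x, h)
  "xvddxxxd" → prefix "xvdd" already present; 4 new (x, x, x, d)
  "vxhhxxvvh" → 9 new (v, x, h, h, x, x, v, v, h)
  "xvdfddxddd" → prefix "xvd" already present; 7 new (f, d, d, x, d, d, d)
  "vxv" → prefix "vx" already present; 1 new (v)
  "xvddxhvv" → prefix "xvddx" already present; 3 new (h, v, v)
  "vxvfvdhfv" → prefix "vxv" already present; 6 new (f, v, d, h, f, v)
  "xvdfdd" → prefix "xvdfdd" already present; 0 new (none)
Total nodes = 4 + 4 + 4 + 9 + 7 + 1 + 3 + 6 + 0 = 38

38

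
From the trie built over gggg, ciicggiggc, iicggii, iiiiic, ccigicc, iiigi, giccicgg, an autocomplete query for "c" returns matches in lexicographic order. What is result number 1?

Filter for "c…" and sort: "ccigicc", "ciicggiggc"
The 1st is ccigicc.

ccigicc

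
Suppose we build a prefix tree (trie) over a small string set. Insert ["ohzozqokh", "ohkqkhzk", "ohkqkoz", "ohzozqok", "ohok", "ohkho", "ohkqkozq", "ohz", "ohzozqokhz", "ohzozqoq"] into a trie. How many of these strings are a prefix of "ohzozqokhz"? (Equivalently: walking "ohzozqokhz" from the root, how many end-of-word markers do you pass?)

4

Walk "ohzozqokhz" from the root; an end-of-word marker is hit whenever a stored word is a prefix of "ohzozqokhz".
Prefixes of the query that are stored words: "ohz", "ohzozqok", "ohzozqokh", "ohzozqokhz"
Count: 4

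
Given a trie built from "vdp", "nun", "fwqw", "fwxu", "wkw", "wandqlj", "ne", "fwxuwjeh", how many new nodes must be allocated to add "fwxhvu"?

The longest prefix of "fwxhvu" already in the trie is "fwx" (length 3).
Each of the 3 remaining characters creates one node.

3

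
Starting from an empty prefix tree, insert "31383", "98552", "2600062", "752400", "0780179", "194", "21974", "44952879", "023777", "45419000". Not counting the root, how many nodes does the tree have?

Trace insertions, counting only characters that open a new branch:
  "31383" → 5 new (3, 1, 3, 8, 3)
  "98552" → 5 new (9, 8, 5, 5, 2)
  "2600062" → 7 new (2, 6, 0, 0, 0, 6, 2)
  "752400" → 6 new (7, 5, 2, 4, 0, 0)
  "0780179" → 7 new (0, 7, 8, 0, 1, 7, 9)
  "194" → 3 new (1, 9, 4)
  "21974" → prefix "2" already present; 4 new (1, 9, 7, 4)
  "44952879" → 8 new (4, 4, 9, 5, 2, 8, 7, 9)
  "023777" → prefix "0" already present; 5 new (2, 3, 7, 7, 7)
  "45419000" → prefix "4" already present; 7 new (5, 4, 1, 9, 0, 0, 0)
Total nodes = 5 + 5 + 7 + 6 + 7 + 3 + 4 + 8 + 5 + 7 = 57

57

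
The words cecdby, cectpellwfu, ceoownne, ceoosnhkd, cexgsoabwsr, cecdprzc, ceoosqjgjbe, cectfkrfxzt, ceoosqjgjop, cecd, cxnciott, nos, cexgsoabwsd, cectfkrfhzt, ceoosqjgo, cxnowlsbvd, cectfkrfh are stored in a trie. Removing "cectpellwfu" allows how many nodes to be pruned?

After clearing the end-marker at "cectpellwfu", prune upward until reaching a node still needed by another word.
The suffix "pellwfu" (7 nodes) is used only by "cectpellwfu"; the node for "cect" still has the child "f", so pruning stops there.
Nodes removed: 7

7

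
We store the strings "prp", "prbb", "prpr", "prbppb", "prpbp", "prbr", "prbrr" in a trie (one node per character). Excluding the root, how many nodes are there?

13

Trie structure (* marks end of a word):
(root)
└─ p
   └─ r
      ├─ b
      │  ├─ b *
      │  ├─ p
      │  │  └─ p
      │  │     └─ b *
      │  └─ r *
      │     └─ r *
      └─ p *
         ├─ b
         │  └─ p *
         └─ r *
Counting every labelled node above: 13.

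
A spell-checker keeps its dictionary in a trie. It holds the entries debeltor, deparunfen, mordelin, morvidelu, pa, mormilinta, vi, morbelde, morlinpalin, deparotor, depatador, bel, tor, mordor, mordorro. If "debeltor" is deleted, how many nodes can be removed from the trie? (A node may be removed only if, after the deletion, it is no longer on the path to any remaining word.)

6

A node on "debeltor"'s path can go only if nothing else ends at it or branches off below it.
The suffix "beltor" (6 nodes) is used only by "debeltor"; the node for "de" still has the child "p", so pruning stops there.
Nodes removed: 6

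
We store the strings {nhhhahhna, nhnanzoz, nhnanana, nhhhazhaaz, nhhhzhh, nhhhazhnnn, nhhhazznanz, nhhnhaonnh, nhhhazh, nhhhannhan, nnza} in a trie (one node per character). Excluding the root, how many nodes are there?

49

Insert word by word; a character creates a node only if that edge doesn't already exist:
  "nhhhahhna" → 9 new (n, h, h, h, a, h, h, n, a)
  "nhnanzoz" → prefix "nh" already present; 6 new (n, a, n, z, o, z)
  "nhnanana" → prefix "nhnan" already present; 3 new (a, n, a)
  "nhhhazhaaz" → prefix "nhhha" already present; 5 new (z, h, a, a, z)
  "nhhhzhh" → prefix "nhhh" already present; 3 new (z, h, h)
  "nhhhazhnnn" → prefix "nhhhazh" already present; 3 new (n, n, n)
  "nhhhazznanz" → prefix "nhhhaz" already present; 5 new (z, n, a, n, z)
  "nhhnhaonnh" → prefix "nhh" already present; 7 new (n, h, a, o, n, n, h)
  "nhhhazh" → prefix "nhhhazh" already present; 0 new (none)
  "nhhhannhan" → prefix "nhhha" already present; 5 new (n, n, h, a, n)
  "nnza" → prefix "n" already present; 3 new (n, z, a)
Total nodes = 9 + 6 + 3 + 5 + 3 + 3 + 5 + 7 + 0 + 5 + 3 = 49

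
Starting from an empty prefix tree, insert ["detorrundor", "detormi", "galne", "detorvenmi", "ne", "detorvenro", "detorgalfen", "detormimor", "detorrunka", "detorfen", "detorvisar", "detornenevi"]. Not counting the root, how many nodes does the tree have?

51

Count nodes per top-level branch (shared prefixes stored once):
  'd'-branch (detorfen, detorgalfen, detormi, detormimor, detornenevi, detorrundor, detorrunka, detorvenmi, detorvenro, detorvisar): 44 nodes
  'g'-branch (galne): 5 nodes
  'n'-branch (ne): 2 nodes
Sum: 51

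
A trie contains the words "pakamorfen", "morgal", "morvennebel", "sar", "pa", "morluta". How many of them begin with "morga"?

1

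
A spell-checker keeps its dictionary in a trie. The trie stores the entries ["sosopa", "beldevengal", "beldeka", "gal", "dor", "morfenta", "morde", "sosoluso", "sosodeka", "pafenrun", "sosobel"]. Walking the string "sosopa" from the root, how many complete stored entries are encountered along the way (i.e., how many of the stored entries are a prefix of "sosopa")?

Walk "sosopa" from the root; an end-of-word marker is hit whenever a stored word is a prefix of "sosopa".
Prefixes of the query that are stored words: "sosopa"
Count: 1

1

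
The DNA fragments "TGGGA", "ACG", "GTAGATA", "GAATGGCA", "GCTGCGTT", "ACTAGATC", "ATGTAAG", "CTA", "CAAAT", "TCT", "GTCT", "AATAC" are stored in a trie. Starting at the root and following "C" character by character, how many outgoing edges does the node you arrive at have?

2

Follow the path "C" to its node, then look at its outgoing edges.
Distinct next characters after "C": A, T.
That node has 2 child edges.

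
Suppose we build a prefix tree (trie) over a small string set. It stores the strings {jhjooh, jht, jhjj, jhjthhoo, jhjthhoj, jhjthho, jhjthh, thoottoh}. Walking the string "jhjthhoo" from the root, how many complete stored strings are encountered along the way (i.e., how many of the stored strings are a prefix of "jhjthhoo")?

3

Walk "jhjthhoo" from the root; an end-of-word marker is hit whenever a stored word is a prefix of "jhjthhoo".
Prefixes of the query that are stored words: "jhjthh", "jhjthho", "jhjthhoo"
Count: 3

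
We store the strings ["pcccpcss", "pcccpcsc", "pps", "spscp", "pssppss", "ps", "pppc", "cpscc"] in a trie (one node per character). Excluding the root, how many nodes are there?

29

Trie structure (* marks end of a word):
(root)
├─ c
│  └─ p
│     └─ s
│        └─ c
│           └─ c *
├─ p
│  ├─ c
│  │  └─ c
│  │     └─ c
│  │        └─ p
│  │           └─ c
│  │              └─ s
│  │                 ├─ c *
│  │                 └─ s *
│  ├─ p
│  │  ├─ p
│  │  │  └─ c *
│  │  └─ s *
│  └─ s *
│     └─ s
│        └─ p
│           └─ p
│              └─ s
│                 └─ s *
└─ s
   └─ p
      └─ s
         └─ c
            └─ p *
Counting every labelled node above: 29.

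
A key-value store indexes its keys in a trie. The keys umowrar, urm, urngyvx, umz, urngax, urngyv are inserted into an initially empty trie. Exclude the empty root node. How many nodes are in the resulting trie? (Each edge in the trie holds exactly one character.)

Count nodes per top-level branch (shared prefixes stored once):
  'u'-branch (umowrar, umz, urm, urngax, urngyv, urngyvx): 17 nodes
Sum: 17

17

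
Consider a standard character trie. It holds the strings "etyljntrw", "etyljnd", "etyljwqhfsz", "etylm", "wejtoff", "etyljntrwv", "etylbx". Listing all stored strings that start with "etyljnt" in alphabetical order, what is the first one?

etyljntrw

Words with prefix "etyljnt", in lexicographic order: "etyljntrw", "etyljntrwv"
Position 1: etyljntrw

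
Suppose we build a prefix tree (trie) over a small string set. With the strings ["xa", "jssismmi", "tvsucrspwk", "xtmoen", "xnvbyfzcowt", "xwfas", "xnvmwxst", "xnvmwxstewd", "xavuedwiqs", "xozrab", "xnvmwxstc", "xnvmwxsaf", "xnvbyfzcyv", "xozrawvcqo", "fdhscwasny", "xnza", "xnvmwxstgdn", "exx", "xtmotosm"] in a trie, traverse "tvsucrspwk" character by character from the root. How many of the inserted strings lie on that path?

Check each prefix of "tvsucrspwk" against the stored set — each match is an end-marker on the path.
Prefixes of the query that are stored words: "tvsucrspwk"
Count: 1

1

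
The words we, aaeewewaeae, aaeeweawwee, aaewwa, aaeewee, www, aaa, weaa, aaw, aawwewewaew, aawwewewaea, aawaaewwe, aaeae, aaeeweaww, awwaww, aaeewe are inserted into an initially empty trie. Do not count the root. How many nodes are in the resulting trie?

50

Count nodes per top-level branch (shared prefixes stored once):
  'a'-branch (aaa, aaeae, aaeewe, aaeeweaww, aaeeweawwee, aaeewee, aaeewewaeae, aaewwa, aaw, aawaaewwe, aawwewewaea, aawwewewaew, awwaww): 44 nodes
  'w'-branch (we, weaa, www): 6 nodes
Sum: 50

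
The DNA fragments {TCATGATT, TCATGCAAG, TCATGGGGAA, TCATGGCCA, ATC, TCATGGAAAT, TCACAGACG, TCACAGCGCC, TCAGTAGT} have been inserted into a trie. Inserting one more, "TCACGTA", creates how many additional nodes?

3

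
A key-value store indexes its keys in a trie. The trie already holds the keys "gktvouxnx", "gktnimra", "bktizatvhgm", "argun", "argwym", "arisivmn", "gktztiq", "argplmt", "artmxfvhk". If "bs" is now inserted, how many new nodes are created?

"b" is already a path in the trie; the remaining "s" must be added.
New nodes needed: |"bs"| − 1 = 2 − 1 = 1.

1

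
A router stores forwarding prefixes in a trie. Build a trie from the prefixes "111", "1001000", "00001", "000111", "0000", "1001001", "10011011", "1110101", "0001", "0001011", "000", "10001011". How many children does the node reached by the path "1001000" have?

The children of the "1001000" node are the distinct next characters among strings starting with "1001000".
No stored string extends past "1001000".
That node has 0 child edges.

0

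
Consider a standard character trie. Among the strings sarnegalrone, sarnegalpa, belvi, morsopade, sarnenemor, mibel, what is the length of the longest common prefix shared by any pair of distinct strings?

8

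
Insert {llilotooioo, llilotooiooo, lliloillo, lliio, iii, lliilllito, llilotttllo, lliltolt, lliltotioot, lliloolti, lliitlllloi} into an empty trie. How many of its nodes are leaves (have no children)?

A leaf is a node with no children — equivalently, the end of a word that is not a proper prefix of any other stored word.
Those words: "iii", "lliilllito", "lliio", "lliitlllloi", "lliloillo", "lliloolti", "llilotooiooo", "llilotttllo", "lliltolt", "lliltotioot"
Leaf count: 10

10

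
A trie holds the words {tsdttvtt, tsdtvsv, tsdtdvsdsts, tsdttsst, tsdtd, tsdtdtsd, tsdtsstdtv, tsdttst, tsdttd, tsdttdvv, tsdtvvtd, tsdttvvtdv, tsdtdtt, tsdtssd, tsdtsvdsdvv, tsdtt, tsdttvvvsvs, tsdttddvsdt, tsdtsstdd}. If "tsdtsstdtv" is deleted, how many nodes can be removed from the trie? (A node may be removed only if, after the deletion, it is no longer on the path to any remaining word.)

Walk "tsdtsstdtv" from the leaf back toward the root, removing each node that no remaining word uses.
The suffix "tv" (2 nodes) is used only by "tsdtsstdtv"; the node for "tsdtsstd" still has the child "d", so pruning stops there.
Nodes removed: 2

2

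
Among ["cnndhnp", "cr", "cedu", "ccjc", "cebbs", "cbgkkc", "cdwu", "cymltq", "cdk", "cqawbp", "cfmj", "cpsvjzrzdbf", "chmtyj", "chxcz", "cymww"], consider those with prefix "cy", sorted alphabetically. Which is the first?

Words with prefix "cy", in lexicographic order: "cymltq", "cymww"
The 1st is cymltq.

cymltq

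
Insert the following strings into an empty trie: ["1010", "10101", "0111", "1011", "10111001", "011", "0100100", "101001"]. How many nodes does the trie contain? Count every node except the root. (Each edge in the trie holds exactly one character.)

Trace insertions, counting only characters that open a new branch:
  "1010" → 4 new (1, 0, 1, 0)
  "10101" → prefix "1010" already present; 1 new (1)
  "0111" → 4 new (0, 1, 1, 1)
  "1011" → prefix "101" already present; 1 new (1)
  "10111001" → prefix "1011" already present; 4 new (1, 0, 0, 1)
  "011" → prefix "011" already present; 0 new (none)
  "0100100" → prefix "01" already present; 5 new (0, 0, 1, 0, 0)
  "101001" → prefix "1010" already present; 2 new (0, 1)
Total nodes = 4 + 1 + 4 + 1 + 4 + 0 + 5 + 2 = 21

21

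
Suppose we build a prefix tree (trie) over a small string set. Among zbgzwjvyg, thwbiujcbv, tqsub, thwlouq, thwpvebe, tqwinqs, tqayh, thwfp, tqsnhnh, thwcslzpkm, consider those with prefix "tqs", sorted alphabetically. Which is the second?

DFS of the "tqs" subtree visits, in order: "tqsnhnh", "tqsub"
The 2nd is tqsub.

tqsub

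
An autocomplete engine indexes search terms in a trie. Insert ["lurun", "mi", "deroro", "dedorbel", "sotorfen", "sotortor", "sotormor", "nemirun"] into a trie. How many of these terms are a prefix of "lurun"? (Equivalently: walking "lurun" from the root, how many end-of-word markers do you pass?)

1

Traverse "lurun" character by character; count nodes along the way that are marked as word ends.
Prefixes of the query that are stored words: "lurun"
Count: 1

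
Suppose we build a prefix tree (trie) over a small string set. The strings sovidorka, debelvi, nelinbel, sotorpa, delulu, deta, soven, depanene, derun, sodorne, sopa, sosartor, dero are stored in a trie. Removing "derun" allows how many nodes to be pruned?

A node on "derun"'s path can go only if nothing else ends at it or branches off below it.
The suffix "un" (2 nodes) is used only by "derun"; the node for "der" still has the child "o", so pruning stops there.
Nodes removed: 2

2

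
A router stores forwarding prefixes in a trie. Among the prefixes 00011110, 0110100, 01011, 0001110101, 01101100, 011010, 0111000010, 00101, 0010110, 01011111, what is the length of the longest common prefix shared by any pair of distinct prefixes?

6

Equivalently: take the maximum, over all pairs, of their longest common prefix length.
e.g. "0001110101" and "00011110" share the prefix "000111" of length 6; no pair shares a longer one.
Longest shared-prefix length: 6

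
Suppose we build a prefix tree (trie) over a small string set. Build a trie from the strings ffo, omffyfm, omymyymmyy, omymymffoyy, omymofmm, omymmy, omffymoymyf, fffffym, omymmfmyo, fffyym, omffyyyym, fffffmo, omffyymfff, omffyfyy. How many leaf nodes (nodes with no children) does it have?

14

A leaf is a node with no children — equivalently, the end of a word that is not a proper prefix of any other stored word.
Those words: "fffffmo", "fffffym", "fffyym", "ffo", "omffyfm", "omffyfyy", "omffymoymyf", "omffyymfff", "omffyyyym", "omymmfmyo", "omymmy", "omymofmm", "omymymffoyy", "omymyymmyy"
Leaf count: 14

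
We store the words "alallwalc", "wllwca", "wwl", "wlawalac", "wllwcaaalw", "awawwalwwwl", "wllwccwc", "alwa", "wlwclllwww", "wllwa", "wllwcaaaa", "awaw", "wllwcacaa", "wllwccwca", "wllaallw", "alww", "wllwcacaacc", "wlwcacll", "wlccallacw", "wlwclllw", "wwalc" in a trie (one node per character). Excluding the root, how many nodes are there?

Count nodes per top-level branch (shared prefixes stored once):
  'a'-branch (alallwalc, alwa, alww, awaw, awawwalwwwl): 22 nodes
  'w'-branch (wlawalac, wlccallacw, wllaallw, wllwa, wllwca, wllwcaaaa, wllwcaaalw, wllwcacaa, wllwcacaacc, wllwccwc, wllwccwca, wlwcacll, wlwclllw, wlwclllwww, wwalc, wwl): 57 nodes
Sum: 79

79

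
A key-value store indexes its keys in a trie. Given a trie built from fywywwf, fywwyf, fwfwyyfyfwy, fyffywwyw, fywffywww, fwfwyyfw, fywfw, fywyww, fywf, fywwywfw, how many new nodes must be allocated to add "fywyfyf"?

"fywy" is already a path in the trie; the remaining "fyf" must be added.
New nodes needed: |"fywyfyf"| − 4 = 7 − 4 = 3.

3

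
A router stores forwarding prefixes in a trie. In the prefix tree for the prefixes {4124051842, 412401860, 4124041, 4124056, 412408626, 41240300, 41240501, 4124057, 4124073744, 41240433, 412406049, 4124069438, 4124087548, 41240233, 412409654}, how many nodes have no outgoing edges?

Leaves are exactly the stored words that no other stored word extends.
Those words: "412401860", "41240233", "41240300", "4124041", "41240433", "41240501", "4124051842", "4124056", "4124057", "412406049", "4124069438", "4124073744", "412408626", "4124087548", "412409654"
Leaf count: 15

15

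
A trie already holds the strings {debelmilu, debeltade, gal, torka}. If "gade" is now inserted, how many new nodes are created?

Walking "gade" from the root, the first 2 characters ("ga") follow existing edges; "d" is the first miss.
So 4 − 2 = 2 new nodes.

2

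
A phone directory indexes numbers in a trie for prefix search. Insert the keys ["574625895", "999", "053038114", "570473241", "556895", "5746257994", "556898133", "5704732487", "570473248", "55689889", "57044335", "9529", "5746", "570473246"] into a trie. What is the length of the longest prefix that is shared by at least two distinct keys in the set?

9

Equivalently: take the maximum, over all pairs, of their longest common prefix length.
e.g. "570473248" and "5704732487" share the prefix "570473248" of length 9; no pair shares a longer one.
Longest shared-prefix length: 9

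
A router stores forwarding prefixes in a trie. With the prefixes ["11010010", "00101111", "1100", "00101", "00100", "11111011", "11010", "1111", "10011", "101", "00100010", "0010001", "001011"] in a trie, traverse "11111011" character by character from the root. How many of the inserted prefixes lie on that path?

2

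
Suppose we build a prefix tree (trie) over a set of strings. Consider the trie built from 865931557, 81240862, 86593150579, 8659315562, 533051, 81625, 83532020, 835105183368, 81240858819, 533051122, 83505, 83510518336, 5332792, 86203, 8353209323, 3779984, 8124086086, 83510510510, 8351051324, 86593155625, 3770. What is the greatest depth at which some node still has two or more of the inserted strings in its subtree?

11

Look for the deepest trie node that still has at least two words in its subtree.
"83510518336" and "835105183368" agree on "83510518336" (11 characters) before diverging; nothing deeper is shared.
Longest shared-prefix length: 11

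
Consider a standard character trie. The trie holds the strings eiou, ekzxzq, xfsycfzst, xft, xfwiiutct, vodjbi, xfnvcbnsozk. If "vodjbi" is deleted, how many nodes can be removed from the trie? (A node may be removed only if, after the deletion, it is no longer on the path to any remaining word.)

6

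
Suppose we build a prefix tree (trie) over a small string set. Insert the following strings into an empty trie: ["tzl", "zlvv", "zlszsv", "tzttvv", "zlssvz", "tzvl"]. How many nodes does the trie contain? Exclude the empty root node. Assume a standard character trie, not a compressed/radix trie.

Trace insertions, counting only characters that open a new branch:
  "tzl" → 3 new (t, z, l)
  "zlvv" → 4 new (z, l, v, v)
  "zlszsv" → prefix "zl" already present; 4 new (s, z, s, v)
  "tzttvv" → prefix "tz" already present; 4 new (t, t, v, v)
  "zlssvz" → prefix "zls" already present; 3 new (s, v, z)
  "tzvl" → prefix "tz" already present; 2 new (v, l)
Total nodes = 3 + 4 + 4 + 4 + 3 + 2 = 20

20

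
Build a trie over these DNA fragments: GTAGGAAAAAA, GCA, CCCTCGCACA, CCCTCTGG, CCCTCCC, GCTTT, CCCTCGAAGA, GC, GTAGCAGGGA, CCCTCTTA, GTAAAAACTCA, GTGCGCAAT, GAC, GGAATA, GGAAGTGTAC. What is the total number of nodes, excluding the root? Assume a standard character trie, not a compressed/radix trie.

Trace insertions, counting only characters that open a new branch:
  "GTAGGAAAAAA" → 11 new (G, T, A, G, G, A, A, A, A, A, A)
  "GCA" → prefix "G" already present; 2 new (C, A)
  "CCCTCGCACA" → 10 new (C, C, C, T, C, G, C, A, C, A)
  "CCCTCTGG" → prefix "CCCTC" already present; 3 new (T, G, G)
  "CCCTCCC" → prefix "CCCTC" already present; 2 new (C, C)
  "GCTTT" → prefix "GC" already present; 3 new (T, T, T)
  "CCCTCGAAGA" → prefix "CCCTCG" already present; 4 new (A, A, G, A)
  "GC" → prefix "GC" already present; 0 new (none)
  "GTAGCAGGGA" → prefix "GTAG" already present; 6 new (C, A, G, G, G, A)
  "CCCTCTTA" → prefix "CCCTCT" already present; 2 new (T, A)
  "GTAAAAACTCA" → prefix "GTA" already present; 8 new (A, A, A, A, C, T, C, A)
  "GTGCGCAAT" → prefix "GT" already present; 7 new (G, C, G, C, A, A, T)
  "GAC" → prefix "G" already present; 2 new (A, C)
  "GGAATA" → prefix "G" already present; 5 new (G, A, A, T, A)
  "GGAAGTGTAC" → prefix "GGAA" already present; 6 new (G, T, G, T, A, C)
Total nodes = 11 + 2 + 10 + 3 + 2 + 3 + 4 + 0 + 6 + 2 + 8 + 7 + 2 + 5 + 6 = 71

71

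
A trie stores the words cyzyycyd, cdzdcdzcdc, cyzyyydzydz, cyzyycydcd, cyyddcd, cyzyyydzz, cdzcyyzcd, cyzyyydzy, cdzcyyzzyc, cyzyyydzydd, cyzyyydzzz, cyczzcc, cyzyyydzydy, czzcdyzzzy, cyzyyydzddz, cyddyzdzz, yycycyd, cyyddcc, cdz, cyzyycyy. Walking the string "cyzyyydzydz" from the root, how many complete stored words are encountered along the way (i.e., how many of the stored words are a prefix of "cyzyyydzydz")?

Traverse "cyzyyydzydz" character by character; count nodes along the way that are marked as word ends.
Prefixes of the query that are stored words: "cyzyyydzy", "cyzyyydzydz"
Count: 2

2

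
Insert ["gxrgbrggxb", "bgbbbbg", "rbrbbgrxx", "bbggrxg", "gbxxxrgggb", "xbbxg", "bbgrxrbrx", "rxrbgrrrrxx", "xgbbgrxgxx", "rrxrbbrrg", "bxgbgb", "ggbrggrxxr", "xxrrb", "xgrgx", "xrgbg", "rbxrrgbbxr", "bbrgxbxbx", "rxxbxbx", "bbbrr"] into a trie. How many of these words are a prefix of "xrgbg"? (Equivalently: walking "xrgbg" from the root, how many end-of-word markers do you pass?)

1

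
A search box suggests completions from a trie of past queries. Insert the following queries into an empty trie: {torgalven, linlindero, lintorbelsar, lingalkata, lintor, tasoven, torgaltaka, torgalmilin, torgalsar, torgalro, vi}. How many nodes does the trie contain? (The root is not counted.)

Insert word by word; a character creates a node only if that edge doesn't already exist:
  "torgalven" → 9 new (t, o, r, g, a, l, v, e, n)
  "linlindero" → 10 new (l, i, n, l, i, n, d, e, r, o)
  "lintorbelsar" → prefix "lin" already present; 9 new (t, o, r, b, e, l, s, a, r)
  "lingalkata" → prefix "lin" already present; 7 new (g, a, l, k, a, t, a)
  "lintor" → prefix "lintor" already present; 0 new (none)
  "tasoven" → prefix "t" already present; 6 new (a, s, o, v, e, n)
  "torgaltaka" → prefix "torgal" already present; 4 new (t, a, k, a)
  "torgalmilin" → prefix "torgal" already present; 5 new (m, i, l, i, n)
  "torgalsar" → prefix "torgal" already present; 3 new (s, a, r)
  "torgalro" → prefix "torgal" already present; 2 new (r, o)
  "vi" → 2 new (v, i)
Total nodes = 9 + 10 + 9 + 7 + 0 + 6 + 4 + 5 + 3 + 2 + 2 = 57

57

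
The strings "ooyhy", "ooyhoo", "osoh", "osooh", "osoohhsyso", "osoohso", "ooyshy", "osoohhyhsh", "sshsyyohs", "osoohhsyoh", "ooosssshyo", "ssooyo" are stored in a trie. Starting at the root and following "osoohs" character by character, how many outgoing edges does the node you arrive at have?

Follow the path "osoohs" to its node, then look at its outgoing edges.
Characters that immediately follow "osoohs" among the stored strings: {o}.
That node has 1 child edge.

1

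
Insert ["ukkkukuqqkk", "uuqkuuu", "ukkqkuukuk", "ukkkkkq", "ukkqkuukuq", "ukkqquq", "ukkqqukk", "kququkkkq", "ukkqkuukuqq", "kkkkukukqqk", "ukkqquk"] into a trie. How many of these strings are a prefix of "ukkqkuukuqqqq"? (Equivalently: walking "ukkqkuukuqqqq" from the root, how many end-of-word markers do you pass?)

2

Walk "ukkqkuukuqqqq" from the root; an end-of-word marker is hit whenever a stored word is a prefix of "ukkqkuukuqqqq".
Prefixes of the query that are stored words: "ukkqkuukuq", "ukkqkuukuqq"
Count: 2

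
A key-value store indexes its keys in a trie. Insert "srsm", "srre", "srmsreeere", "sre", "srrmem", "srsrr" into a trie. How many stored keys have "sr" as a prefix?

Walk to "sr"; the words in its subtree are exactly those with that prefix.
Matches: "sre", "srmsreeere", "srre", "srrmem", "srsm", "srsrr"
Count: 6

6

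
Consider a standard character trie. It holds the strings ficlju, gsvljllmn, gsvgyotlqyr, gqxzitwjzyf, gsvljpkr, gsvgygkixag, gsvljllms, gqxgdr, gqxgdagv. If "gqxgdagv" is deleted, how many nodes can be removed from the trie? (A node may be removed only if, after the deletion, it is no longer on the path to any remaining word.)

3

After clearing the end-marker at "gqxgdagv", prune upward until reaching a node still needed by another word.
The suffix "agv" (3 nodes) is used only by "gqxgdagv"; the node for "gqxgd" still has the child "r", so pruning stops there.
Nodes removed: 3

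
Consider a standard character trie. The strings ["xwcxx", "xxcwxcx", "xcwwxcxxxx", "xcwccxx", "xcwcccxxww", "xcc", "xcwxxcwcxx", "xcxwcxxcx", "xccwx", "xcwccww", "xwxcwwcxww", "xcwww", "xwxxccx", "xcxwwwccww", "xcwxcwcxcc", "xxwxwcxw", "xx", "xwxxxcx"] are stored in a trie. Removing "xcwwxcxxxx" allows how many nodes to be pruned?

A node on "xcwwxcxxxx"'s path can go only if nothing else ends at it or branches off below it.
The suffix "xcxxxx" (6 nodes) is used only by "xcwwxcxxxx"; the node for "xcww" still has the child "w", so pruning stops there.
Nodes removed: 6

6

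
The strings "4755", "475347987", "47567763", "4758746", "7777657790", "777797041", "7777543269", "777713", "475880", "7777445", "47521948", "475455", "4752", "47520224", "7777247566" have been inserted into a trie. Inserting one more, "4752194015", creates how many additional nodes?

3

"4752194" is already a path in the trie; the remaining "015" must be added.
So 10 − 7 = 3 new nodes.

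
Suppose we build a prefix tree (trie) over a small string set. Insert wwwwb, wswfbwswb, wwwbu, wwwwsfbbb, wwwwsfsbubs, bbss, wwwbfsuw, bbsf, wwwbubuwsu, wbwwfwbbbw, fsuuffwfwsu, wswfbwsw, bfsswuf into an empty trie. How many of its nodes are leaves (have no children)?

Leaves are exactly the stored words that no other stored word extends.
Those words: "bbsf", "bbss", "bfsswuf", "fsuuffwfwsu", "wbwwfwbbbw", "wswfbwswb", "wwwbfsuw", "wwwbubuwsu", "wwwwb", "wwwwsfbbb", "wwwwsfsbubs"
Leaf count: 11

11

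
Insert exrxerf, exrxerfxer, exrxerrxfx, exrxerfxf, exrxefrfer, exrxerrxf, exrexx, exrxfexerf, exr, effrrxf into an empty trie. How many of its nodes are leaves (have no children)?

Leaves are exactly the stored words that no other stored word extends.
Those words: "effrrxf", "exrexx", "exrxefrfer", "exrxerfxer", "exrxerfxf", "exrxerrxfx", "exrxfexerf"
Leaf count: 7

7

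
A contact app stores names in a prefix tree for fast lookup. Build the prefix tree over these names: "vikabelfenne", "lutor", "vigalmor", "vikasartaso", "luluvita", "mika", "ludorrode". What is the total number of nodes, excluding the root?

47

Insert word by word; a character creates a node only if that edge doesn't already exist:
  "vikabelfenne" → 12 new (v, i, k, a, b, e, l, f, e, n, n, e)
  "lutor" → 5 new (l, u, t, o, r)
  "vigalmor" → prefix "vi" already present; 6 new (g, a, l, m, o, r)
  "vikasartaso" → prefix "vika" already present; 7 new (s, a, r, t, a, s, o)
  "luluvita" → prefix "lu" already present; 6 new (l, u, v, i, t, a)
  "mika" → 4 new (m, i, k, a)
  "ludorrode" → prefix "lu" already present; 7 new (d, o, r, r, o, d, e)
Total nodes = 12 + 5 + 6 + 7 + 6 + 4 + 7 = 47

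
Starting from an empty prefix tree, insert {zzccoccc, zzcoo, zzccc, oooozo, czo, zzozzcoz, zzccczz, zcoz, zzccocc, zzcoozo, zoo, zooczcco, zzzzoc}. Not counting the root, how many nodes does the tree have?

For each word, the new-node count is its length minus the longest prefix already in the trie:
  "zzccoccc" → 8 new (z, z, c, c, o, c, c, c)
  "zzcoo" → prefix "zzc" already present; 2 new (o, o)
  "zzccc" → prefix "zzcc" already present; 1 new (c)
  "oooozo" → 6 new (o, o, o, o, z, o)
  "czo" → 3 new (c, z, o)
  "zzozzcoz" → prefix "zz" already present; 6 new (o, z, z, c, o, z)
  "zzccczz" → prefix "zzccc" already present; 2 new (z, z)
  "zcoz" → prefix "z" already present; 3 new (c, o, z)
  "zzccocc" → prefix "zzccocc" already present; 0 new (none)
  "zzcoozo" → prefix "zzcoo" already present; 2 new (z, o)
  "zoo" → prefix "z" already present; 2 new (o, o)
  "zooczcco" → prefix "zoo" already present; 5 new (c, z, c, c, o)
  "zzzzoc" → prefix "zz" already present; 4 new (z, z, o, c)
Total nodes = 8 + 2 + 1 + 6 + 3 + 6 + 2 + 3 + 0 + 2 + 2 + 5 + 4 = 44

44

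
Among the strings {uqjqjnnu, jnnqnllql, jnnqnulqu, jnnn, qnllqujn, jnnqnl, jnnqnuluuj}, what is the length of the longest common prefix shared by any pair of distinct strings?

7

Look for the deepest trie node that still has at least two words in its subtree.
e.g. "jnnqnulqu" and "jnnqnuluuj" share the prefix "jnnqnul" of length 7; no pair shares a longer one.
Longest shared-prefix length: 7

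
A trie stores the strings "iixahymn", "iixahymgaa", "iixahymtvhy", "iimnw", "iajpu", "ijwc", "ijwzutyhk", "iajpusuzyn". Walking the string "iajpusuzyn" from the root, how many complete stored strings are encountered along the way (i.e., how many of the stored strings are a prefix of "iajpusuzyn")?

2

Traverse "iajpusuzyn" character by character; count nodes along the way that are marked as word ends.
Prefixes of the query that are stored words: "iajpu", "iajpusuzyn"
Count: 2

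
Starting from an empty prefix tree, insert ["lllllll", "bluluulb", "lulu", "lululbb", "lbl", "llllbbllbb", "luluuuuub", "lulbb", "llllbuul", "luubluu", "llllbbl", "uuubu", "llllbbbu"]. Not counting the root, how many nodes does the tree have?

Trace insertions, counting only characters that open a new branch:
  "lllllll" → 7 new (l, l, l, l, l, l, l)
  "bluluulb" → 8 new (b, l, u, l, u, u, l, b)
  "lulu" → prefix "l" already present; 3 new (u, l, u)
  "lululbb" → prefix "lulu" already present; 3 new (l, b, b)
  "lbl" → prefix "l" already present; 2 new (b, l)
  "llllbbllbb" → prefix "llll" already present; 6 new (b, b, l, l, b, b)
  "luluuuuub" → prefix "lulu" already present; 5 new (u, u, u, u, b)
  "lulbb" → prefix "lul" already present; 2 new (b, b)
  "llllbuul" → prefix "llllb" already present; 3 new (u, u, l)
  "luubluu" → prefix "lu" already present; 5 new (u, b, l, u, u)
  "llllbbl" → prefix "llllbbl" already present; 0 new (none)
  "uuubu" → 5 new (u, u, u, b, u)
  "llllbbbu" → prefix "llllbb" already present; 2 new (b, u)
Total nodes = 7 + 8 + 3 + 3 + 2 + 6 + 5 + 2 + 3 + 5 + 0 + 5 + 2 = 51

51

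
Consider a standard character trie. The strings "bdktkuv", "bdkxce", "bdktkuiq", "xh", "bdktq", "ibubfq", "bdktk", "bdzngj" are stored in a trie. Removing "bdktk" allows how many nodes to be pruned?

A node on "bdktk"'s path can go only if nothing else ends at it or branches off below it.
Every node on "bdktk" is still needed (e.g. by "bdktkuv"), so nothing is freed.
Nodes removed: 0

0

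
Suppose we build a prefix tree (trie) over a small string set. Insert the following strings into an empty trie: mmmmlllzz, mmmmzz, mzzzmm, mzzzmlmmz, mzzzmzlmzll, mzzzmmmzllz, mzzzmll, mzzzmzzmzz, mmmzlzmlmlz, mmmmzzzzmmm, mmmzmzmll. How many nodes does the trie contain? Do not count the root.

54

Count nodes per top-level branch (shared prefixes stored once):
  'm'-branch (mmmmlllzz, mmmmzz, mmmmzzzzmmm, mmmzlzmlmlz, mmmzmzmll, mzzzmll, mzzzmlmmz, mzzzmm, mzzzmmmzllz, mzzzmzlmzll, mzzzmzzmzz): 54 nodes
Sum: 54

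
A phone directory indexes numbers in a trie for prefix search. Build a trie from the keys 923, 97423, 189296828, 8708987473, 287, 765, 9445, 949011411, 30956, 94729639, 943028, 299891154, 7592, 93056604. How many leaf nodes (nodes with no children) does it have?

14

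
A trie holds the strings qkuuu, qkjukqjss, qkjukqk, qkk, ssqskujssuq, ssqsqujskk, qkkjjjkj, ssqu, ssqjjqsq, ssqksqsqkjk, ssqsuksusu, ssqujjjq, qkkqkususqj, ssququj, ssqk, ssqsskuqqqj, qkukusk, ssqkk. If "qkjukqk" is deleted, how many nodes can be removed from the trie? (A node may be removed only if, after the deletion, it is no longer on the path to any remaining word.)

1

After clearing the end-marker at "qkjukqk", prune upward until reaching a node still needed by another word.
The suffix "k" (1 node) is used only by "qkjukqk"; the node for "qkjukq" still has the child "j", so pruning stops there.
Nodes removed: 1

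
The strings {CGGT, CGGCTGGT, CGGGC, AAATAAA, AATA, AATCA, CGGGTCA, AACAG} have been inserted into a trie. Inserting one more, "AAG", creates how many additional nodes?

1

"AA" is already a path in the trie; the remaining "G" must be added.
Each of the 1 remaining characters creates one node.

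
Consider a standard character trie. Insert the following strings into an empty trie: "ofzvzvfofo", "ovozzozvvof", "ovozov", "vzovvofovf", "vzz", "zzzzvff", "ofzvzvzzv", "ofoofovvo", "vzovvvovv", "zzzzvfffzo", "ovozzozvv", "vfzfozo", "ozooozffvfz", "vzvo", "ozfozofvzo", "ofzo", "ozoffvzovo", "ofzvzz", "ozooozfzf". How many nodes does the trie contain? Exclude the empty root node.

Trace insertions, counting only characters that open a new branch:
  "ofzvzvfofo" → 10 new (o, f, z, v, z, v, f, o, f, o)
  "ovozzozvvof" → prefix "o" already present; 10 new (v, o, z, z, o, z, v, v, o, f)
  "ovozov" → prefix "ovoz" already present; 2 new (o, v)
  "vzovvofovf" → 10 new (v, z, o, v, v, o, f, o, v, f)
  "vzz" → prefix "vz" already present; 1 new (z)
  "zzzzvff" → 7 new (z, z, z, z, v, f, f)
  "ofzvzvzzv" → prefix "ofzvzv" already present; 3 new (z, z, v)
  "ofoofovvo" → prefix "of" already present; 7 new (o, o, f, o, v, v, o)
  "vzovvvovv" → prefix "vzovv" already present; 4 new (v, o, v, v)
  "zzzzvfffzo" → prefix "zzzzvff" already present; 3 new (f, z, o)
  "ovozzozvv" → prefix "ovozzozvv" already present; 0 new (none)
  "vfzfozo" → prefix "v" already present; 6 new (f, z, f, o, z, o)
  "ozooozffvfz" → prefix "o" already present; 10 new (z, o, o, o, z, f, f, v, f, z)
  "vzvo" → prefix "vz" already present; 2 new (v, o)
  "ozfozofvzo" → prefix "oz" already present; 8 new (f, o, z, o, f, v, z, o)
  "ofzo" → prefix "ofz" already present; 1 new (o)
  "ozoffvzovo" → prefix "ozo" already present; 7 new (f, f, v, z, o, v, o)
  "ofzvzz" → prefix "ofzvz" already present; 1 new (z)
  "ozooozfzf" → prefix "ozooozf" already present; 2 new (z, f)
Total nodes = 10 + 10 + 2 + 10 + 1 + 7 + 3 + 7 + 4 + 3 + 0 + 6 + 10 + 2 + 8 + 1 + 7 + 1 + 2 = 94

94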